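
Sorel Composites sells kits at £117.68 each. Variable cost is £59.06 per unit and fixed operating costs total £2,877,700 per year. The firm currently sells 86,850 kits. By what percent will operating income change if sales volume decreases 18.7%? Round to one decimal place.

Contribution at this volume is 86,850 × £58.62 = £5,091,147.00.
Operating income = contribution − fixed costs = £5,091,147.00 − £2,877,700 = £2,213,447.00.
DOL = contribution ÷ EBIT = £5,091,147.00 ÷ £2,213,447.00 = 2.3001.
%ΔEBIT = DOL × %ΔSales = 2.3001 × -18.7% = -43.0%.

-43.0%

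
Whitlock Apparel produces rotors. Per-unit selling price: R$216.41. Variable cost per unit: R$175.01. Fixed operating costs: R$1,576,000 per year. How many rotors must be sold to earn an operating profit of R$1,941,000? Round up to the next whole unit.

Unit CM = price − variable cost = R$216.41 − R$175.01 = R$41.40.
Need Q such that Q × R$41.40 − R$1,576,000 = R$1,941,000, i.e. Q = R$3,517,000 / R$41.40 = 84,951.69 → 84,952.

84,952 rotors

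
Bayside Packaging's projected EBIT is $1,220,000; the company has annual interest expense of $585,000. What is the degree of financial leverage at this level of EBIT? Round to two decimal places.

1.92

Interest = $585,000.00.
DFL = EBIT ÷ (EBIT − I) = $1,220,000 ÷ ($1,220,000 − $585,000.00) = $1,220,000 ÷ $635,000.00 = 1.9213.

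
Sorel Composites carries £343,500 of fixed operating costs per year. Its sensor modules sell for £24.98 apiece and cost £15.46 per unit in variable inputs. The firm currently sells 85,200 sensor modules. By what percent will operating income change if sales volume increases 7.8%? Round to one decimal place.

Total contribution margin = 85,200 × £9.52 = £811,104.00.
EBIT = £811,104.00 − £343,500 = £467,604.00.
Degree of operating leverage = £811,104.00 / £467,604.00 = 1.7346.
%ΔEBIT = DOL × %ΔSales = 1.7346 × +7.8% = +13.5%.

+13.5%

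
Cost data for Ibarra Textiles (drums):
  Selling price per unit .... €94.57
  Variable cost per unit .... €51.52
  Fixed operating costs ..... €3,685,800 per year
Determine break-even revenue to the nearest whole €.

Contribution margin per unit = €94.57 − €51.52 = €43.05, a CM ratio of €43.05 ÷ €94.57 = 0.4552.
Break-even sales = FC ÷ CM ratio = €3,685,800 × €94.57 / €43.05 = €8,096,774.

€8,096,774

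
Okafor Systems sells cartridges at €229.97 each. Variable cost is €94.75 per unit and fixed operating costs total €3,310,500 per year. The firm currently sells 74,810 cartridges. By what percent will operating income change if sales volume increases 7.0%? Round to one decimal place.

+10.4%

At 74,810 units, contribution = 74,810 × €135.22 = €10,115,808.20.
Subtracting fixed costs: EBIT = €10,115,808.20 − €3,310,500 = €6,805,308.20.
DOL = contribution ÷ EBIT = €10,115,808.20 ÷ €6,805,308.20 = 1.4865.
So EBIT moves 1.4865 × (+7.0%) = +10.4%.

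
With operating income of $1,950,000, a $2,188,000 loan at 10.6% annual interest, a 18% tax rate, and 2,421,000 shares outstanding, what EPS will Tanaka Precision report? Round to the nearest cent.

Interest = $231,928.00, so EBT = $1,950,000 − $231,928.00 = $1,718,072.00.
After tax at 18%: net income = $1,718,072.00 × 0.82 = $1,408,819.04.
EPS = $1,408,819.04 ÷ 2,421,000 = $0.58.

$0.58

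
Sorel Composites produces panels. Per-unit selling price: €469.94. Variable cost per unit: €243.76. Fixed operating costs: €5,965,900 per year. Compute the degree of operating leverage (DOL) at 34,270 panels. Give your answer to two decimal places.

At 34,270 units, contribution = 34,270 × €226.18 = €7,751,188.60.
Subtracting fixed costs: EBIT = €7,751,188.60 − €5,965,900 = €1,785,288.60.
DOL = contribution ÷ EBIT = €7,751,188.60 ÷ €1,785,288.60 = 4.3417.

4.34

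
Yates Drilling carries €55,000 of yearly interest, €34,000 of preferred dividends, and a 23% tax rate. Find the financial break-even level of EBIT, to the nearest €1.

Grossing the preferred dividend up to pre-tax terms: €34,000 / (1 − 0.23) = €44,155.84.
EPS = 0 when EBIT covers interest plus the pre-tax preferred burden: €55,000 + €44,155.84 = €99,155.84.

€99,156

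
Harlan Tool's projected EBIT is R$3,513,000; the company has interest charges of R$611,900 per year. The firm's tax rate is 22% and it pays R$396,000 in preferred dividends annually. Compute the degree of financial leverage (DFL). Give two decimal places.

Annual interest charges come to R$611,900.00.
Pre-tax preferred-dividend burden = R$396,000 ÷ (1 − 0.22) = R$507,692.31.
DFL = EBIT ÷ [EBIT − I − D_p/(1−t)] = R$3,513,000 ÷ [R$3,513,000 − R$611,900.00 − R$507,692.31] = R$3,513,000 ÷ R$2,393,407.69 = 1.4678.

1.47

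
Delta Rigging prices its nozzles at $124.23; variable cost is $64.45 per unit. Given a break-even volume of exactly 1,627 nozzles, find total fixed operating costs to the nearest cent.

Each unit contributes $124.23 − $64.45 = $59.78.
Since BE = FC / CM, FC = 1,627 × $59.78 = $97,262.06.

$97,262.06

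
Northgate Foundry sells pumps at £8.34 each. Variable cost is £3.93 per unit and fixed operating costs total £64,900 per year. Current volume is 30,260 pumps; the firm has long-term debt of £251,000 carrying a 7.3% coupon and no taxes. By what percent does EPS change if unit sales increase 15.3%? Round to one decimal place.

+40.7%

At 30,260 units, contribution = 30,260 × £4.41 = £133,446.60.
Operating income = contribution − fixed costs = £133,446.60 − £64,900 = £68,546.60.
Interest = £18,323.00, so EBIT − I = £50,223.60.
Degree of combined leverage = contribution ÷ (EBIT − I) = £133,446.60 ÷ £50,223.60 = 2.6570.
EPS therefore changes by 2.6570 × (+15.3%) = +40.7%.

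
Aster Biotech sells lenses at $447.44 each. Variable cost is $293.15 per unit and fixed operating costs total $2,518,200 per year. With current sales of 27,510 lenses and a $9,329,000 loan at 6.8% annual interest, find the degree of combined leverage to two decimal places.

Total contribution margin = 27,510 × $154.29 = $4,244,517.90.
EBIT = $4,244,517.90 − $2,518,200 = $1,726,317.90. Interest = $634,372.00.
DOL = $4,244,517.90 ÷ $1,726,317.90 = 2.4587; DFL = $1,726,317.90 ÷ $1,091,945.90 = 1.5810.
Combined leverage = 2.4587 × 1.5810 = 3.8872.

3.89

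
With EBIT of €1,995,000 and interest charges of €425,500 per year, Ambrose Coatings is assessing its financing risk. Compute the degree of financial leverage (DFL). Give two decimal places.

1.27

Interest = €425,500.00.
Degree of financial leverage = EBIT / (EBIT − interest) = €1,995,000 / €1,569,500.00 = 1.2711.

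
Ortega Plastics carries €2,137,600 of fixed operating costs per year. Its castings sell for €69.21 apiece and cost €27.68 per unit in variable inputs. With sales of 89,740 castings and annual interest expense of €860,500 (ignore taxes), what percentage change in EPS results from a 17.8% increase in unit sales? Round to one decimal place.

Contribution at this volume is 89,740 × €41.53 = €3,726,902.20.
Subtracting fixed costs: EBIT = €3,726,902.20 − €2,137,600 = €1,589,302.20.
After interest of €860,500.00, pre-tax earnings = €728,802.20.
DCL = total CM / (EBIT − I) = €3,726,902.20 / €728,802.20 = 5.1137.
%ΔEPS = DCL × %ΔSales = 5.1137 × +17.8% = +91.0%.

+91.0%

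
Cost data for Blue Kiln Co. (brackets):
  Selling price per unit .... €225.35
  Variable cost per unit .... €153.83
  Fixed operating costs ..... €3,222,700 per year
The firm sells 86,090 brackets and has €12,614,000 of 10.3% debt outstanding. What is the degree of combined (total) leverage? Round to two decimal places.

At 86,090 units, contribution = 86,090 × €71.52 = €6,157,156.80.
Subtracting fixed costs: EBIT = €6,157,156.80 − €3,222,700 = €2,934,456.80. Interest = €1,299,242.00, so EBIT − I = €1,635,214.80.
DCL = contribution ÷ (EBIT − I) = €6,157,156.80 ÷ €1,635,214.80 = 3.7654.

3.77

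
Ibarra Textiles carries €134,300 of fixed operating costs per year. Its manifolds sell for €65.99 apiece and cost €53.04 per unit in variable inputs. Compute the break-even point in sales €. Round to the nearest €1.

CM per unit = €65.99 − €53.04 = €12.95; CM ratio = €12.95 / €65.99 = 0.1962.
Break-even sales = FC ÷ CM ratio = €134,300 × €65.99 / €12.95 = €684,360.

€684,360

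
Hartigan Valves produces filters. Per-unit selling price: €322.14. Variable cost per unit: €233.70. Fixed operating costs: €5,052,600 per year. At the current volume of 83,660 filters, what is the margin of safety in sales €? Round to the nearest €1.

Contribution margin per unit = €322.14 − €233.70 = €88.44. Break-even units = €5,052,600 ÷ €88.44 = 57,130.26; break-even revenue = 57,130.26 × €322.14 = €18,403,941.25.
Current sales = 83,660 × €322.14 = €26,950,232.40.
Margin of safety = €26,950,232.40 − €18,403,941.25 = €8,546,291.

€8,546,291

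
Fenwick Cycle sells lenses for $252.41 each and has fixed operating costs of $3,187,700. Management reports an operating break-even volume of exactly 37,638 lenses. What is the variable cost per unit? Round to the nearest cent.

Contribution per unit must be FC / Q = $3,187,700 / 37,638 = $84.6937.
Variable cost per unit = $252.41 − $84.6937 = $167.72.

$167.72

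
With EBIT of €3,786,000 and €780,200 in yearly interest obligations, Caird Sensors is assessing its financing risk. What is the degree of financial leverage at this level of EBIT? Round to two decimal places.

1.26

Interest = €780,200.00.
DFL = EBIT ÷ (EBIT − I) = €3,786,000 ÷ (€3,786,000 − €780,200.00) = €3,786,000 ÷ €3,005,800.00 = 1.2596.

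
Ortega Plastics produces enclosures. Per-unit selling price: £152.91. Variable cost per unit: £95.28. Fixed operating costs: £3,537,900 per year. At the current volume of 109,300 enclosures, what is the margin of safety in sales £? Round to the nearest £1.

Contribution margin per unit = £152.91 − £95.28 = £57.63. Break-even units = £3,537,900 ÷ £57.63 = 61,389.90; break-even revenue = 61,389.90 × £152.91 = £9,387,129.78.
Current sales = 109,300 × £152.91 = £16,713,063.00.
Margin of safety = £16,713,063.00 − £9,387,129.78 = £7,325,933.

£7,325,933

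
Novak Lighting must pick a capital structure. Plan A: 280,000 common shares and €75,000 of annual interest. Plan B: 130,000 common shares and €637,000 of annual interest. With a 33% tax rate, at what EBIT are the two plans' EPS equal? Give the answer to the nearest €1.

€1,124,067

Set EPS_A = EPS_B: (EBIT − €75,000)(1 − 0.33) ÷ 280,000 = (EBIT − €637,000)(1 − 0.33) ÷ 130,000.
Cancelling (1 − t) and cross-multiplying: 130,000·(EBIT − 75,000) = 280,000·(EBIT − 637,000).
EBIT × (280,000 − 130,000) = 637,000 × 280,000 − 75,000 × 130,000 = 168,610,000,000, so EBIT = 168,610,000,000 ÷ 150,000 = 1,124,066.67.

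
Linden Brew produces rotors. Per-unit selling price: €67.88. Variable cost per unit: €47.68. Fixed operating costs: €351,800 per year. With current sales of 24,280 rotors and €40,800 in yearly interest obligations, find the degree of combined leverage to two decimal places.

Total contribution margin = 24,280 × €20.20 = €490,456.00.
Operating income = contribution − fixed costs = €490,456.00 − €351,800 = €138,656.00. Interest = €40,800.00.
DOL = €490,456.00 ÷ €138,656.00 = 3.5372; DFL = €138,656.00 ÷ €97,856.00 = 1.4169.
Combined leverage = 3.5372 × 1.4169 = 5.0119.

5.01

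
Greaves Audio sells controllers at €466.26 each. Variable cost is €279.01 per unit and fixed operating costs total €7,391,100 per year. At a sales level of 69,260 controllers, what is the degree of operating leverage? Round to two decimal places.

Contribution at this volume is 69,260 × €187.25 = €12,968,935.00.
Operating income = contribution − fixed costs = €12,968,935.00 − €7,391,100 = €5,577,835.00.
Degree of operating leverage = €12,968,935.00 / €5,577,835.00 = 2.3251.

2.33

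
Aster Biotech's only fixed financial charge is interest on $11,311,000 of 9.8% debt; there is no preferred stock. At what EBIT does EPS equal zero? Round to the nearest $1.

Annual interest = 9.8% × $11,311,000 = $1,108,478.00.
Without preferred stock the financial break-even is simply EBIT = interest = $1,108,478.00.

$1,108,478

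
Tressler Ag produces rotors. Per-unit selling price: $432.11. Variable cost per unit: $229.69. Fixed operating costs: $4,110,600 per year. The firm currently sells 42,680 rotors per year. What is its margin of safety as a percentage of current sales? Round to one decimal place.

Each unit contributes $432.11 − $229.69 = $202.42. Break-even units = $4,110,600 ÷ $202.42 = 20,307.28; break-even revenue = 20,307.28 × $432.11 = $8,774,979.58.
Current sales = 42,680 × $432.11 = $18,442,454.80.
Margin of safety = ($18,442,454.80 − $8,774,979.58) ÷ $18,442,454.80 = 52.4%.

52.4%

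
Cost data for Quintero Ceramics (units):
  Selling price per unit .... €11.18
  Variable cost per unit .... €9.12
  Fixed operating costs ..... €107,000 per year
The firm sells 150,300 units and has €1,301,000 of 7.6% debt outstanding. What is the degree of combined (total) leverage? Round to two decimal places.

2.98

Total contribution margin = 150,300 × €2.06 = €309,618.00.
Operating income = contribution − fixed costs = €309,618.00 − €107,000 = €202,618.00. Interest = €98,876.00.
DOL = €309,618.00 ÷ €202,618.00 = 1.5281; DFL = €202,618.00 ÷ €103,742.00 = 1.9531.
DCL = DOL × DFL = 1.5281 × 1.9531 = 2.9845.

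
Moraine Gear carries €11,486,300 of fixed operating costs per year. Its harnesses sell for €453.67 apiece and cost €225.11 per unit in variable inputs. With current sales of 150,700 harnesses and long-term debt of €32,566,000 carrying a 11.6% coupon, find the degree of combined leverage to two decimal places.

1.80

Total contribution margin = 150,700 × €228.56 = €34,443,992.00.
Operating income = contribution − fixed costs = €34,443,992.00 − €11,486,300 = €22,957,692.00. Interest = €3,777,656.00, so EBIT − I = €19,180,036.00.
Degree of total leverage = total CM / (EBIT − interest) = €34,443,992.00 / €19,180,036.00 = 1.7958.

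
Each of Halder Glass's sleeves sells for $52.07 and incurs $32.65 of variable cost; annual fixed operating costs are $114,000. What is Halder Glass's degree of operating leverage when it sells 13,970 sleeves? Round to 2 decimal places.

Contribution at this volume is 13,970 × $19.42 = $271,297.40.
EBIT = $271,297.40 − $114,000 = $157,297.40.
Degree of operating leverage = $271,297.40 / $157,297.40 = 1.7247.

1.72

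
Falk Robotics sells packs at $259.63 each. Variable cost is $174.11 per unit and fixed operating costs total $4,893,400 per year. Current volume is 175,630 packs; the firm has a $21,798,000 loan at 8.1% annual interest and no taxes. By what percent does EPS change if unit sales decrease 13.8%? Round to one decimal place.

Contribution at this volume is 175,630 × $85.52 = $15,019,877.60.
Operating income = contribution − fixed costs = $15,019,877.60 − $4,893,400 = $10,126,477.60.
Interest = $1,765,638.00, so EBIT − I = $8,360,839.60.
Degree of combined leverage = contribution ÷ (EBIT − I) = $15,019,877.60 ÷ $8,360,839.60 = 1.7965.
EPS therefore changes by 1.7965 × (-13.8%) = -24.8%.

-24.8%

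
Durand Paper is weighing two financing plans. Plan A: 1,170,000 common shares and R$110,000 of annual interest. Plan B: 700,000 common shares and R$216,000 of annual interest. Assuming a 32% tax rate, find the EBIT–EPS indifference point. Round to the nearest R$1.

At indifference, (EBIT − 110,000)(1 − t)/1,170,000 = (EBIT − 216,000)(1 − t)/700,000.
The (1 − t) factor cancels: (EBIT − 110,000) × 700,000 = (EBIT − 216,000) × 1,170,000.
EBIT × (1,170,000 − 700,000) = 216,000 × 1,170,000 − 110,000 × 700,000 = 175,720,000,000, so EBIT = 175,720,000,000 ÷ 470,000 = 373,872.34.

R$373,872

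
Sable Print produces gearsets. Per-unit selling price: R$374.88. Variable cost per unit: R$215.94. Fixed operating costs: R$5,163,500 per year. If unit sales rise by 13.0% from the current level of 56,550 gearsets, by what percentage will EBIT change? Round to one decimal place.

+30.6%

Contribution at this volume is 56,550 × R$158.94 = R$8,988,057.00.
Operating income = contribution − fixed costs = R$8,988,057.00 − R$5,163,500 = R$3,824,557.00.
Degree of operating leverage = R$8,988,057.00 / R$3,824,557.00 = 2.3501.
%ΔEBIT = DOL × %ΔSales = 2.3501 × +13.0% = +30.6%.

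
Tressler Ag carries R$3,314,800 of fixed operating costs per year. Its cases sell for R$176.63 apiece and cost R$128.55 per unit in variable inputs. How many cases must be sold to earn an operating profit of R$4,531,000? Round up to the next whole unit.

Contribution margin per unit = R$176.63 − R$128.55 = R$48.08.
Units = (FC + target) / CM = (R$3,314,800 + R$4,531,000) / R$48.08 = 163,182.20, so 163,183 cases.

163,183 cases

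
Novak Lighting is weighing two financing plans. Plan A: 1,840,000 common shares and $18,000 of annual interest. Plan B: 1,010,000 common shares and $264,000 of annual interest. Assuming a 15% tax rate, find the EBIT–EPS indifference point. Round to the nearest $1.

$563,349

Set EPS_A = EPS_B: (EBIT − $18,000)(1 − 0.15) ÷ 1,840,000 = (EBIT − $264,000)(1 − 0.15) ÷ 1,010,000.
Cancelling (1 − t) and cross-multiplying: 1,010,000·(EBIT − 18,000) = 1,840,000·(EBIT − 264,000).
Solving, EBIT = (264,000·1,840,000 − 18,000·1,010,000) / (1,840,000 − 1,010,000) = 467,580,000,000 / 830,000 = 563,349.40.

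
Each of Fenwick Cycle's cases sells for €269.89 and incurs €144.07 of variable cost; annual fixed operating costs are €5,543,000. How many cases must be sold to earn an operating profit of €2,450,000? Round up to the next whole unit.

63,528 cases

Each unit contributes €269.89 − €144.07 = €125.82.
Units = (FC + target) / CM = (€5,543,000 + €2,450,000) / €125.82 = 63,527.26, so 63,528 cases.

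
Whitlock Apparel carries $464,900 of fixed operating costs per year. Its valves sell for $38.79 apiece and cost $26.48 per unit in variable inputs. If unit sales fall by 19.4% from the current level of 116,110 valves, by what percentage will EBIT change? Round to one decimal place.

At 116,110 units, contribution = 116,110 × $12.31 = $1,429,314.10.
EBIT = $1,429,314.10 − $464,900 = $964,414.10.
DOL = contribution ÷ EBIT = $1,429,314.10 ÷ $964,414.10 = 1.4821.
%ΔEBIT = DOL × %ΔSales = 1.4821 × -19.4% = -28.8%.

-28.8%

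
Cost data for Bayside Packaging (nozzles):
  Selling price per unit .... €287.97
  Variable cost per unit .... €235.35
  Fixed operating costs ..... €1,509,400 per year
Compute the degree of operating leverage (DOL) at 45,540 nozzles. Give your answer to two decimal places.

2.70

Contribution at this volume is 45,540 × €52.62 = €2,396,314.80.
Operating income = contribution − fixed costs = €2,396,314.80 − €1,509,400 = €886,914.80.
DOL = contribution ÷ EBIT = €2,396,314.80 ÷ €886,914.80 = 2.7019.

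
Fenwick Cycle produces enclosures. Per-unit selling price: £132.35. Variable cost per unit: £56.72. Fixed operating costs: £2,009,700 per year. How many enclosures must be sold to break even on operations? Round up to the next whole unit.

26,573 enclosures

Unit CM = price − variable cost = £132.35 − £56.72 = £75.63.
Break-even volume = fixed costs ÷ CM per unit = £2,009,700 ÷ £75.63 = 26,572.79, so 26,573 enclosures.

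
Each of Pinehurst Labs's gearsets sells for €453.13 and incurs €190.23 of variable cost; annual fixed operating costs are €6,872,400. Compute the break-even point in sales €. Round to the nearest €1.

€11,845,153

Contribution margin per unit = €453.13 − €190.23 = €262.90, a CM ratio of €262.90 ÷ €453.13 = 0.5802.
Break-even sales = FC ÷ CM ratio = €6,872,400 × €453.13 / €262.90 = €11,845,153.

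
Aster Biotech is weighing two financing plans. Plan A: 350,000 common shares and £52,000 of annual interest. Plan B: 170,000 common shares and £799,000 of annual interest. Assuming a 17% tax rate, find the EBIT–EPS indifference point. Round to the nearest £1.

£1,504,500

At indifference, (EBIT − 52,000)(1 − t)/350,000 = (EBIT − 799,000)(1 − t)/170,000.
Cancelling (1 − t) and cross-multiplying: 170,000·(EBIT − 52,000) = 350,000·(EBIT − 799,000).
Solving, EBIT = (799,000·350,000 − 52,000·170,000) / (350,000 − 170,000) = 270,810,000,000 / 180,000 = 1,504,500.00.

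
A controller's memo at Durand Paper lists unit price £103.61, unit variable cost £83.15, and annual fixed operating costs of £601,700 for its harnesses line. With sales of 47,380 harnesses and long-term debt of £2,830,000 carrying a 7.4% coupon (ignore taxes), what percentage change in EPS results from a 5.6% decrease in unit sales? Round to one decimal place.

-34.3%

Contribution at this volume is 47,380 × £20.46 = £969,394.80.
Subtracting fixed costs: EBIT = £969,394.80 − £601,700 = £367,694.80.
After interest of £209,420.00, pre-tax earnings = £158,274.80.
DCL = total CM / (EBIT − I) = £969,394.80 / £158,274.80 = 6.1248.
EPS therefore changes by 6.1248 × (-5.6%) = -34.3%.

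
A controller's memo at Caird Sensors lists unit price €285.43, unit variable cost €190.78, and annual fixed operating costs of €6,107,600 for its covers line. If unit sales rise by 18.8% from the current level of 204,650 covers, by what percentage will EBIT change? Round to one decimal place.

At 204,650 units, contribution = 204,650 × €94.65 = €19,370,122.50.
Subtracting fixed costs: EBIT = €19,370,122.50 − €6,107,600 = €13,262,522.50.
So DOL = total CM / EBIT = €19,370,122.50 / €13,262,522.50 = 1.4605.
So EBIT moves 1.4605 × (+18.8%) = +27.5%.

+27.5%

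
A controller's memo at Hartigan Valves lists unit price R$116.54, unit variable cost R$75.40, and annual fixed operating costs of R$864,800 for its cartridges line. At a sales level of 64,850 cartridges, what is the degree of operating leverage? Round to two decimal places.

1.48

At 64,850 units, contribution = 64,850 × R$41.14 = R$2,667,929.00.
Subtracting fixed costs: EBIT = R$2,667,929.00 − R$864,800 = R$1,803,129.00.
DOL = contribution ÷ EBIT = R$2,667,929.00 ÷ R$1,803,129.00 = 1.4796.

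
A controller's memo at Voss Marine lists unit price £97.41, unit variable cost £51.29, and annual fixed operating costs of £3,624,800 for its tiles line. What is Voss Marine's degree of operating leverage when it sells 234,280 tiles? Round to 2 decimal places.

Total contribution margin = 234,280 × £46.12 = £10,804,993.60.
Subtracting fixed costs: EBIT = £10,804,993.60 − £3,624,800 = £7,180,193.60.
So DOL = total CM / EBIT = £10,804,993.60 / £7,180,193.60 = 1.5048.

1.50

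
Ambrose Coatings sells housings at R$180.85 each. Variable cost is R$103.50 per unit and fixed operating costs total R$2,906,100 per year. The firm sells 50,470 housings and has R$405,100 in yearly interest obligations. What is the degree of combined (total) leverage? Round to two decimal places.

6.59

At 50,470 units, contribution = 50,470 × R$77.35 = R$3,903,854.50.
Subtracting fixed costs: EBIT = R$3,903,854.50 − R$2,906,100 = R$997,754.50. Interest = R$405,100.00, so EBIT − I = R$592,654.50.
Degree of total leverage = total CM / (EBIT − interest) = R$3,903,854.50 / R$592,654.50 = 6.5871.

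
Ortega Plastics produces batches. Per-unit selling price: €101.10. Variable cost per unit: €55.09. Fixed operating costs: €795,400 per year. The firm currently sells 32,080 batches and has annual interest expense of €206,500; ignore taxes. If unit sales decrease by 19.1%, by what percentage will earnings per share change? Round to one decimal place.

Total contribution margin = 32,080 × €46.01 = €1,476,000.80.
EBIT = €1,476,000.80 − €795,400 = €680,600.80.
After interest of €206,500.00, pre-tax earnings = €474,100.80.
DCL = total CM / (EBIT − I) = €1,476,000.80 / €474,100.80 = 3.1133.
EPS therefore changes by 3.1133 × (-19.1%) = -59.5%.

-59.5%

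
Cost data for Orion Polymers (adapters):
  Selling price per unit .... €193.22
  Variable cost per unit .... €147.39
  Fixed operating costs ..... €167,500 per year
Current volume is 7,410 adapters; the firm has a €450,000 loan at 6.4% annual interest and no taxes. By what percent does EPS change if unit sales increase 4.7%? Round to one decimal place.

+11.1%

Contribution at this volume is 7,410 × €45.83 = €339,600.30.
EBIT = €339,600.30 − €167,500 = €172,100.30.
Interest = €28,800.00, so EBIT − I = €143,300.30.
Degree of combined leverage = contribution ÷ (EBIT − I) = €339,600.30 ÷ €143,300.30 = 2.3699.
EPS therefore changes by 2.3699 × (+4.7%) = +11.1%.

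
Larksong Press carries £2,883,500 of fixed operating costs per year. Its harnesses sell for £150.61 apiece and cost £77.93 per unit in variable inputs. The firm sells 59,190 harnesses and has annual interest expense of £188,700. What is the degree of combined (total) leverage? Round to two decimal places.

3.50

Total contribution margin = 59,190 × £72.68 = £4,301,929.20.
EBIT = £4,301,929.20 − £2,883,500 = £1,418,429.20. Interest = £188,700.00, so EBIT − I = £1,229,729.20.
DCL = contribution ÷ (EBIT − I) = £4,301,929.20 ÷ £1,229,729.20 = 3.4983.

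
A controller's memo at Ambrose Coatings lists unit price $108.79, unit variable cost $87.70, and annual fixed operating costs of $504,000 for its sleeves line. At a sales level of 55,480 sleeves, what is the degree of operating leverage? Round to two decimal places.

1.76

At 55,480 units, contribution = 55,480 × $21.09 = $1,170,073.20.
Operating income = contribution − fixed costs = $1,170,073.20 − $504,000 = $666,073.20.
So DOL = total CM / EBIT = $1,170,073.20 / $666,073.20 = 1.7567.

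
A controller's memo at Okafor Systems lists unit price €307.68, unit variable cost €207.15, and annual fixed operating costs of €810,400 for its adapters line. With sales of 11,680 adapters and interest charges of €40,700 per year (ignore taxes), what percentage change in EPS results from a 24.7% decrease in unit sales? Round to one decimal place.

Contribution at this volume is 11,680 × €100.53 = €1,174,190.40.
EBIT = €1,174,190.40 − €810,400 = €363,790.40.
Interest = €40,700.00, so EBIT − I = €323,090.40.
DCL = total CM / (EBIT − I) = €1,174,190.40 / €323,090.40 = 3.6342.
EPS therefore changes by 3.6342 × (-24.7%) = -89.8%.

-89.8%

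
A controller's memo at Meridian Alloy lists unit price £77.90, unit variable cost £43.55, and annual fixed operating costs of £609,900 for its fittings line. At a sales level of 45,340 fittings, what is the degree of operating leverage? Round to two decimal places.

1.64

Total contribution margin = 45,340 × £34.35 = £1,557,429.00.
Operating income = contribution − fixed costs = £1,557,429.00 − £609,900 = £947,529.00.
Degree of operating leverage = £1,557,429.00 / £947,529.00 = 1.6437.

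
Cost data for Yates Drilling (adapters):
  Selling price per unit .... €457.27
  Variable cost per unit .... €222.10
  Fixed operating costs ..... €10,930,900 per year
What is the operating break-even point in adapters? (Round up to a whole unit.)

46,481 adapters

Unit CM = price − variable cost = €457.27 − €222.10 = €235.17.
Break-even volume = fixed costs ÷ CM per unit = €10,930,900 ÷ €235.17 = 46,480.84, so 46,481 adapters.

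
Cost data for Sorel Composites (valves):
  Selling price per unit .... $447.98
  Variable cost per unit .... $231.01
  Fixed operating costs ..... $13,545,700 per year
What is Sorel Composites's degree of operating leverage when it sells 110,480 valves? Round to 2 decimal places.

2.30

Contribution at this volume is 110,480 × $216.97 = $23,970,845.60.
EBIT = $23,970,845.60 − $13,545,700 = $10,425,145.60.
So DOL = total CM / EBIT = $23,970,845.60 / $10,425,145.60 = 2.2993.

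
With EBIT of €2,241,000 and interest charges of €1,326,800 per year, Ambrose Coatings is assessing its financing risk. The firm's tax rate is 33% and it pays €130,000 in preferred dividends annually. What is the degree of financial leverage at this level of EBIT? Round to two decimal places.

Annual interest charges come to €1,326,800.00.
Pre-tax preferred-dividend burden = €130,000 ÷ (1 − 0.33) = €194,029.85.
DFL = EBIT ÷ [EBIT − I − D_p/(1−t)] = €2,241,000 ÷ [€2,241,000 − €1,326,800.00 − €194,029.85] = €2,241,000 ÷ €720,170.15 = 3.1118.

3.11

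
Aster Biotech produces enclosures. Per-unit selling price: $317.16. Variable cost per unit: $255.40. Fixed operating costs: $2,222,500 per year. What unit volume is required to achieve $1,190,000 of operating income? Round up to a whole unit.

55,255 enclosures

Unit CM = price − variable cost = $317.16 − $255.40 = $61.76.
Need Q such that Q × $61.76 − $2,222,500 = $1,190,000, i.e. Q = $3,412,500 / $61.76 = 55,254.21 → 55,255.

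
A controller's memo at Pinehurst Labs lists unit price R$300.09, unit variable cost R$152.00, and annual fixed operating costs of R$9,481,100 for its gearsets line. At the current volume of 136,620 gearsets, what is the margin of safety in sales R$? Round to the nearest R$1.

R$21,785,768

Each unit contributes R$300.09 − R$152.00 = R$148.09. Break-even units = R$9,481,100 ÷ R$148.09 = 64,022.55; break-even revenue = 64,022.55 × R$300.09 = R$19,212,528.19.
Current sales = 136,620 × R$300.09 = R$40,998,295.80.
Margin of safety = R$40,998,295.80 − R$19,212,528.19 = R$21,785,768.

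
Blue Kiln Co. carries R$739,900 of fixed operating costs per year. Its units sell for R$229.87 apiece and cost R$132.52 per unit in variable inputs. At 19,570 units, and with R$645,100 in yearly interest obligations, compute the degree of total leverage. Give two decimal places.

3.66

At 19,570 units, contribution = 19,570 × R$97.35 = R$1,905,139.50.
Operating income = contribution − fixed costs = R$1,905,139.50 − R$739,900 = R$1,165,239.50. Interest = R$645,100.00.
DOL = R$1,905,139.50 ÷ R$1,165,239.50 = 1.6350; DFL = R$1,165,239.50 ÷ R$520,139.50 = 2.2402.
DCL = DOL × DFL = 1.6350 × 2.2402 = 3.6627.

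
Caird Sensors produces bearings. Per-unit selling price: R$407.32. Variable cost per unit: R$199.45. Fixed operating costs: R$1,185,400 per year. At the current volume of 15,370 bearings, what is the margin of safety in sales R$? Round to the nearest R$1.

Each unit contributes R$407.32 − R$199.45 = R$207.87. Break-even units = R$1,185,400 ÷ R$207.87 = 5,702.60; break-even revenue = 5,702.60 × R$407.32 = R$2,322,784.09.
Current sales = 15,370 × R$407.32 = R$6,260,508.40.
Margin of safety = R$6,260,508.40 − R$2,322,784.09 = R$3,937,724.

R$3,937,724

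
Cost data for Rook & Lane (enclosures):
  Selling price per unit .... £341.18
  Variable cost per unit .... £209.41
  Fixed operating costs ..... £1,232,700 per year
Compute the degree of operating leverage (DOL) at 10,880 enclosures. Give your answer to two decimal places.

7.13

At 10,880 units, contribution = 10,880 × £131.77 = £1,433,657.60.
Operating income = contribution − fixed costs = £1,433,657.60 − £1,232,700 = £200,957.60.
DOL = contribution ÷ EBIT = £1,433,657.60 ÷ £200,957.60 = 7.1341.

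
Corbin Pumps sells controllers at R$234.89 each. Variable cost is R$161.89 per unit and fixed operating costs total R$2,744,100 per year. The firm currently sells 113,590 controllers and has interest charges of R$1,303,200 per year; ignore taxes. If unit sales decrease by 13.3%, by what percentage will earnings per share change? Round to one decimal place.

Contribution at this volume is 113,590 × R$73.00 = R$8,292,070.00.
EBIT = R$8,292,070.00 − R$2,744,100 = R$5,547,970.00.
Interest = R$1,303,200.00, so EBIT − I = R$4,244,770.00.
DCL = total CM / (EBIT − I) = R$8,292,070.00 / R$4,244,770.00 = 1.9535.
EPS therefore changes by 1.9535 × (-13.3%) = -26.0%.

-26.0%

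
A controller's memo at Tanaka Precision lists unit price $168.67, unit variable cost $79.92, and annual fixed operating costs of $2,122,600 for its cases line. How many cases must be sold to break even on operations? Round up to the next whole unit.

23,917 cases

Each unit contributes $168.67 − $79.92 = $88.75.
Break-even volume = fixed costs ÷ CM per unit = $2,122,600 ÷ $88.75 = 23,916.62, so 23,917 cases.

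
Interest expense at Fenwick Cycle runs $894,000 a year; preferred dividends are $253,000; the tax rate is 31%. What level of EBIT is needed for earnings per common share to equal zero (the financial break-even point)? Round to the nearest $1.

Grossing the preferred dividend up to pre-tax terms: $253,000 / (1 − 0.31) = $366,666.67.
EPS = 0 when EBIT covers interest plus the pre-tax preferred burden: $894,000 + $366,666.67 = $1,260,666.67.

$1,260,667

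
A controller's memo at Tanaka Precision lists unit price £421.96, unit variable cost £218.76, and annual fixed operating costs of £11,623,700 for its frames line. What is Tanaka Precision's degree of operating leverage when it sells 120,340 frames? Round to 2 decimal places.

Contribution at this volume is 120,340 × £203.20 = £24,453,088.00.
Subtracting fixed costs: EBIT = £24,453,088.00 − £11,623,700 = £12,829,388.00.
So DOL = total CM / EBIT = £24,453,088.00 / £12,829,388.00 = 1.9060.

1.91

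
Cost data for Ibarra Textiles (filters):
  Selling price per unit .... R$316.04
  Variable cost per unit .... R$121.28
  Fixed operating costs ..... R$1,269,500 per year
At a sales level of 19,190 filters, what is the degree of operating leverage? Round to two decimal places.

1.51

At 19,190 units, contribution = 19,190 × R$194.76 = R$3,737,444.40.
EBIT = R$3,737,444.40 − R$1,269,500 = R$2,467,944.40.
So DOL = total CM / EBIT = R$3,737,444.40 / R$2,467,944.40 = 1.5144.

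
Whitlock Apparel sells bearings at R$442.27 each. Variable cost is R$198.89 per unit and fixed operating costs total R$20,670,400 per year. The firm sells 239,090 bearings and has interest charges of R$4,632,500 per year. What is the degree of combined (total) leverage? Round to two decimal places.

1.77

Contribution at this volume is 239,090 × R$243.38 = R$58,189,724.20.
Subtracting fixed costs: EBIT = R$58,189,724.20 − R$20,670,400 = R$37,519,324.20. Interest = R$4,632,500.00, so EBIT − I = R$32,886,824.20.
Degree of total leverage = total CM / (EBIT − interest) = R$58,189,724.20 / R$32,886,824.20 = 1.7694.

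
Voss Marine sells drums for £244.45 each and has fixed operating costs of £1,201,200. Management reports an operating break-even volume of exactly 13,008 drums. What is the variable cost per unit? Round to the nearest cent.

Contribution per unit must be FC / Q = £1,201,200 / 13,008 = £92.3432.
Variable cost per unit = £244.45 − £92.3432 = £152.11.

£152.11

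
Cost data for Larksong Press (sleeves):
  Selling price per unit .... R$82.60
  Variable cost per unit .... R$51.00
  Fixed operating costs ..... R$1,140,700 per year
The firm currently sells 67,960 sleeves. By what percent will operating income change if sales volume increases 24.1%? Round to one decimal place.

+51.4%

Total contribution margin = 67,960 × R$31.60 = R$2,147,536.00.
Subtracting fixed costs: EBIT = R$2,147,536.00 − R$1,140,700 = R$1,006,836.00.
So DOL = total CM / EBIT = R$2,147,536.00 / R$1,006,836.00 = 2.1330.
Operating income changes by 2.1330 × +24.1% = +51.4%.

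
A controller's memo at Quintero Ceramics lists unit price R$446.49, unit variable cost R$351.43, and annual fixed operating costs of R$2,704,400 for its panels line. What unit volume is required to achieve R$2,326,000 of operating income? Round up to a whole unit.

52,919 panels

Unit CM = price − variable cost = R$446.49 − R$351.43 = R$95.06.
Units = (FC + target) / CM = (R$2,704,400 + R$2,326,000) / R$95.06 = 52,918.16, so 52,919 panels.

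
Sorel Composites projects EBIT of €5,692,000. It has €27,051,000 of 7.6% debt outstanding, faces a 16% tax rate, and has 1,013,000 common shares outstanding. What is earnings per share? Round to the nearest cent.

€3.02

Pre-tax income = €5,692,000 − €2,055,876.00 = €3,636,124.00.
After tax at 16%: net income = €3,636,124.00 × 0.84 = €3,054,344.16.
Per share: €3,054,344.16 / 1,013,000 shares = €3.02.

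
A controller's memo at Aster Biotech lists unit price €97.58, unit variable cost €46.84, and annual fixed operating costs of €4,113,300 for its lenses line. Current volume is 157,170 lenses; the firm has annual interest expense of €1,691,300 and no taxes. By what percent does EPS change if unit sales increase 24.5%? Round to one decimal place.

+90.0%

Contribution at this volume is 157,170 × €50.74 = €7,974,805.80.
Subtracting fixed costs: EBIT = €7,974,805.80 − €4,113,300 = €3,861,505.80.
Interest = €1,691,300.00, so EBIT − I = €2,170,205.80.
DCL = total CM / (EBIT − I) = €7,974,805.80 / €2,170,205.80 = 3.6747.
EPS therefore changes by 3.6747 × (+24.5%) = +90.0%.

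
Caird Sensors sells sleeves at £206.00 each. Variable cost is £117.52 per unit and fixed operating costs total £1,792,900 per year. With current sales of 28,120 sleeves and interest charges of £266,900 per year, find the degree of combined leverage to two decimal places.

At 28,120 units, contribution = 28,120 × £88.48 = £2,488,057.60.
EBIT = £2,488,057.60 − £1,792,900 = £695,157.60. Interest = £266,900.00, so EBIT − I = £428,257.60.
Degree of total leverage = total CM / (EBIT − interest) = £2,488,057.60 / £428,257.60 = 5.8097.

5.81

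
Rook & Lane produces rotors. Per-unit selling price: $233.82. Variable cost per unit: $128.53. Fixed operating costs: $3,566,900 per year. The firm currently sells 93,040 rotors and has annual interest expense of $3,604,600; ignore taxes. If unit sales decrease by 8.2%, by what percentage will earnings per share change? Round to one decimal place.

At 93,040 units, contribution = 93,040 × $105.29 = $9,796,181.60.
Subtracting fixed costs: EBIT = $9,796,181.60 − $3,566,900 = $6,229,281.60.
After interest of $3,604,600.00, pre-tax earnings = $2,624,681.60.
DCL = total CM / (EBIT − I) = $9,796,181.60 / $2,624,681.60 = 3.7323.
%ΔEPS = DCL × %ΔSales = 3.7323 × -8.2% = -30.6%.

-30.6%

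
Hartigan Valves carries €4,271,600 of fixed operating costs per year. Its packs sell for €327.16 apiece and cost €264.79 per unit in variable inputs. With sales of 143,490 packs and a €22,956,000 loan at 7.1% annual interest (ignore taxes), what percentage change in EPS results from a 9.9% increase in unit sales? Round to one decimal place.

At 143,490 units, contribution = 143,490 × €62.37 = €8,949,471.30.
Operating income = contribution − fixed costs = €8,949,471.30 − €4,271,600 = €4,677,871.30.
After interest of €1,629,876.00, pre-tax earnings = €3,047,995.30.
Degree of combined leverage = contribution ÷ (EBIT − I) = €8,949,471.30 ÷ €3,047,995.30 = 2.9362.
EPS therefore changes by 2.9362 × (+9.9%) = +29.1%.

+29.1%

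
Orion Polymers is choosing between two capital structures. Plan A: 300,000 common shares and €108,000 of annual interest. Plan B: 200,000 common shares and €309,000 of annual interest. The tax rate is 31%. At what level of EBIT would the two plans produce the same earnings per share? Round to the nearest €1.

At indifference, (EBIT − 108,000)(1 − t)/300,000 = (EBIT − 309,000)(1 − t)/200,000.
Cancelling (1 − t) and cross-multiplying: 200,000·(EBIT − 108,000) = 300,000·(EBIT − 309,000).
Solving, EBIT = (309,000·300,000 − 108,000·200,000) / (300,000 − 200,000) = 71,100,000,000 / 100,000 = 711,000.00.

€711,000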